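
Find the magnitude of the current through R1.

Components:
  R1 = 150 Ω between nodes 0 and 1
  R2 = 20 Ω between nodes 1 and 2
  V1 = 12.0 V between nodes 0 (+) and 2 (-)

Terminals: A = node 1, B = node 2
Nodal analysis, taking node 2 as the 0 V reference.
Source V1 fixes V_0 = 12 V.
KCL at each unknown node (sum of currents leaving = 0; resistances in Ω):
  Node 1: (V_1 - 12)/150 + (V_1 - 0)/20 = 0
Collecting terms: 0.05667 × V_1 = 0.08  =>  V_1 = 1.412 V
I_R1 = (V_0 - V_1)/R1 = (12 - 1.412)/150 = 0.07059 A
|I_R1| = 0.07059 A

Final answer: |I_R1| = 0.07059 A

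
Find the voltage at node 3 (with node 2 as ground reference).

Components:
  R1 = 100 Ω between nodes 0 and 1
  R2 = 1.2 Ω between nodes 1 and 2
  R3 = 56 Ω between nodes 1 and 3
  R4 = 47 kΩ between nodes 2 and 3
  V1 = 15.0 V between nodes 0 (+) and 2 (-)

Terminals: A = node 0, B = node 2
Nodal analysis, taking node 2 as the 0 V reference.
Source V1 fixes V_0 = 15 V.
KCL at each unknown node (sum of currents leaving = 0; resistances in Ω):
  Node 1: (V_1 - 15)/100 + (V_1 - 0)/1.2 + (V_1 - V_3)/56 = 0
  Node 3: (V_3 - V_1)/56 + (V_3 - 0)/47000 = 0
Collecting terms (coefficients in siemens):
  0.8612·V_1 - 0.01786·V_3 = 0.15
  0.01788·V_3 - 0.01786·V_1 = 0
Determinant D = (0.8612)(0.01788) - (-0.01786)(-0.01786) = 0.01508
V_1 = [(0.15)(0.01788) - (-0.01786)(0)]/D = 0.1779 V
V_3 = [(0.8612)(0) - (0.15)(-0.01786)]/D = 0.1776 V
The requested potential is V_3 = 0.1776 V.

Final answer: V_3 = 0.1776 V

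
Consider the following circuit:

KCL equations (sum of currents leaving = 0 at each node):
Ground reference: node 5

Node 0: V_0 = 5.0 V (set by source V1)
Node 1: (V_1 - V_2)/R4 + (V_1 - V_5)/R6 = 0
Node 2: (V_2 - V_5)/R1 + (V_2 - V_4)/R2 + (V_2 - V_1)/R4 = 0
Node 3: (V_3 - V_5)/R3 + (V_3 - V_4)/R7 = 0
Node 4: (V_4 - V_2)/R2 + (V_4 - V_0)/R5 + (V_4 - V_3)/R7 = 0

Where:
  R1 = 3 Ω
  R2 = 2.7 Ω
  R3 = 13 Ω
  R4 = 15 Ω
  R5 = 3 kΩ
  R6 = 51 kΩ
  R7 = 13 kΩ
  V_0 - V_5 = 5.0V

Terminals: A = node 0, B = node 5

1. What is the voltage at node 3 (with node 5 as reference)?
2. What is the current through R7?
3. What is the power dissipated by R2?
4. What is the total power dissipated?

Nodal analysis, taking node 5 as the 0 V reference.
Source V1 fixes V_0 = 5 V.
KCL at each unknown node (sum of currents leaving = 0; resistances in Ω):
  Node 1: (V_1 - V_2)/15 + (V_1 - 0)/51000 = 0
  Node 2: (V_2 - 0)/3 + (V_2 - V_4)/2.7 + (V_2 - V_1)/15 = 0
  Node 3: (V_3 - 0)/13 + (V_3 - V_4)/13000 = 0
  Node 4: (V_4 - V_2)/2.7 + (V_4 - 5)/3000 + (V_4 - V_3)/13000 = 0
Collecting terms (coefficients in siemens):
  0.06669·V_1 - 0.06667·V_2 = 0
  0.7704·V_2 - 0.06667·V_1 - 0.3704·V_4 = 0
  0.077·V_3 - 0.00007692·V_4 = 0
  0.3708·V_4 - 0.3704·V_2 - 0.00007692·V_3 = 0.001667
Solving these 4 simultaneous equations (Gaussian elimination) gives:
  V_1 = 0.004987 V, V_2 = 0.004988 V, V_3 = 0.000009468 V, V_4 = 0.009478 V
Part 1:
  Read off the nodal solution: V_3 = 0.000009468 V
Part 2:
  I_R7 = (V_3 - V_4)/R7 = (0.000009468 - 0.009478)/13000 = -0.0000007283 A
  Magnitude: I_R7 = 0.0000007283 A
Part 3:
  I_R2 = (V_2 - V_4)/R2 = (0.004988 - 0.009478)/2.7 = -0.001663 A
  P_R2 = I_R2² × R2 = (-0.001663)² × 2.7 = 0.000007465 W
Part 4:
  Power in each resistor, P = (ΔV)²/R:
    P_R1 = (0.004988 - 0)²/3 = 0.000008294 W
    P_R2 = (0.004988 - 0.009478)²/2.7 = 0.000007465 W
    P_R3 = (0.000009468 - 0)²/13 = 0.000000000006896 W
    P_R4 = (0.004987 - 0.004988)²/15 = 0.0000000000001434 W
    P_R5 = (5 - 0.009478)²/3000 = 0.008302 W
    P_R6 = (0.004987 - 0)²/51000 = 0.0000000004876 W
    P_R7 = (0.000009468 - 0.009478)²/13000 = 0.000000006896 W
  P_total = P_R1 + P_R2 + P_R3 + P_R4 + P_R5 + P_R6 + P_R7 = 0.008318 W

Final answers:
1. V_3 = 9.468e-06 V
2. I_R7 = 7.283e-07 A
3. P_R2 = 7.465e-06 W
4. P_total = 0.008318 W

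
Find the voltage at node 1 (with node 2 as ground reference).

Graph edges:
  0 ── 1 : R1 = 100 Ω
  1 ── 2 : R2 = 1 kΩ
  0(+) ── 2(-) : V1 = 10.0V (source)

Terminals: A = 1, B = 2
Nodal analysis, taking node 2 as the 0 V reference.
Source V1 fixes V_0 = 10 V.
KCL at each unknown node (sum of currents leaving = 0; resistances in Ω):
  Node 1: (V_1 - 10)/100 + (V_1 - 0)/1000 = 0
Collecting terms: 0.011 × V_1 = 0.1  =>  V_1 = 9.091 V
The requested potential is V_1 = 9.091 V.

Final answer: V_1 = 9.091 V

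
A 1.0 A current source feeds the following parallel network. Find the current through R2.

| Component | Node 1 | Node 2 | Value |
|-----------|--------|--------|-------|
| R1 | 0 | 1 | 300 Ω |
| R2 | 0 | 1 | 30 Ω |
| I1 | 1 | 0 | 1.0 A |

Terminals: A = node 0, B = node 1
All resistors sit directly between nodes 0 and 1, so they are in parallel and share one voltage V; the full source current 1 A splits among them.
1/R_par = 1/300 + 1/30 = 0.03667 S  =>  R_par = 27.27 Ω
V = I × R_par = 1 × 27.27 = 27.27 V
I_R2 = V/R2 = 27.27/30 = 0.9091 A

Final answer: 0.9091 A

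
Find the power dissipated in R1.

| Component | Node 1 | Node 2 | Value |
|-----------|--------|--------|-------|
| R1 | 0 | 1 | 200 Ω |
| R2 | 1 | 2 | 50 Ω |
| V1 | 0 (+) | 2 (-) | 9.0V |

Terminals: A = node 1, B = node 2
Nodal analysis, taking node 2 as the 0 V reference.
Source V1 fixes V_0 = 9 V.
KCL at each unknown node (sum of currents leaving = 0; resistances in Ω):
  Node 1: (V_1 - 9)/200 + (V_1 - 0)/50 = 0
Collecting terms: 0.025 × V_1 = 0.045  =>  V_1 = 1.8 V
I_R1 = (V_0 - V_1)/R1 = (9 - 1.8)/200 = 0.036 A
P_R1 = I_R1² × R1 = (0.036)² × 200 = 0.2592 W

Final answer: 0.2592 W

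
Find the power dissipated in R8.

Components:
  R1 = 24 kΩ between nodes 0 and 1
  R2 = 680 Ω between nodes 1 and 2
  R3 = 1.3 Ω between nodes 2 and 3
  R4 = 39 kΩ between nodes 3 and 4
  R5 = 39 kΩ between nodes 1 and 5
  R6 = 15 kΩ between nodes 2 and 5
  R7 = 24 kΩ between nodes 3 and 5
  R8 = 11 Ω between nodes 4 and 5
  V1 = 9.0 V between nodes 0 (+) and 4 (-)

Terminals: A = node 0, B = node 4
Nodal analysis, taking node 4 as the 0 V reference.
Source V1 fixes V_0 = 9 V.
KCL at each unknown node (sum of currents leaving = 0; resistances in Ω):
  Node 1: (V_1 - 9)/24000 + (V_1 - V_2)/680 + (V_1 - V_5)/39000 = 0
  Node 2: (V_2 - V_1)/680 + (V_2 - V_3)/1.3 + (V_2 - V_5)/15000 = 0
  Node 3: (V_3 - V_2)/1.3 + (V_3 - 0)/39000 + (V_3 - V_5)/24000 = 0
  Node 5: (V_5 - V_1)/39000 + (V_5 - V_2)/15000 + (V_5 - V_3)/24000 + (V_5 - 0)/11 = 0
Collecting terms (coefficients in siemens):
  0.001538·V_1 - 0.001471·V_2 - 0.00002564·V_5 = 0.000375
  0.7708·V_2 - 0.001471·V_1 - 0.7692·V_3 - 0.00006667·V_5 = 0
  0.7693·V_3 - 0.7692·V_2 - 0.00004167·V_5 = 0
  0.09104·V_5 - 0.00002564·V_1 - 0.00006667·V_2 - 0.00004167·V_3 = 0
Solving these 4 simultaneous equations (Gaussian elimination) gives:
  V_1 = 1.975 V, V_2 = 1.81 V, V_3 = 1.81 V, V_5 = 0.00271 V
I_R8 = (V_4 - V_5)/R8 = (0 - 0.00271)/11 = -0.0002463 A
P_R8 = I_R8² × R8 = (-0.0002463)² × 11 = 0.0000006674 W

Final answer: 6.674e-07 W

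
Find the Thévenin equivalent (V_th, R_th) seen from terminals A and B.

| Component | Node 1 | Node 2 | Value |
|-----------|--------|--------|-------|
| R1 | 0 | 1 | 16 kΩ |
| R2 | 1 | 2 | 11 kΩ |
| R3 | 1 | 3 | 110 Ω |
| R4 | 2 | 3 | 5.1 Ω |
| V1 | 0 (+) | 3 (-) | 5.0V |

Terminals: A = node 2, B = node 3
Step 1 — V_th is the open-circuit voltage V_A - V_B (nothing connected across the terminals).
Nodal analysis, taking node 3 as the 0 V reference.
Source V1 fixes V_0 = 5 V.
KCL at each unknown node (sum of currents leaving = 0; resistances in Ω):
  Node 1: (V_1 - 5)/16000 + (V_1 - V_2)/11000 + (V_1 - 0)/110 = 0
  Node 2: (V_2 - V_1)/11000 + (V_2 - 0)/5.1 = 0
Collecting terms (coefficients in siemens):
  0.009244·V_1 - 0.00009091·V_2 = 0.0003125
  0.1962·V_2 - 0.00009091·V_1 = 0
Determinant D = (0.009244)(0.1962) - (-0.00009091)(-0.00009091) = 0.001813
V_1 = [(0.0003125)(0.1962) - (-0.00009091)(0)]/D = 0.0338 V
V_2 = [(0.009244)(0) - (0.0003125)(-0.00009091)]/D = 0.00001567 V
V_th = V_2 - V_3 = 0.00001567 - 0 = 0.00001567 V
Step 2 — R_th: zero the source — replace V1 by a short circuit (node 3 merges into node 0) — and find the resistance seen between A (node 2) and B (node 0).
Reduce the network between node 2 (A) and node 0 (B) by series/parallel combination:
  Rp1 = R1 ‖ R3 (parallel, both between nodes 0 and 1) = 1/(1/16000 + 1/110) = 109.2 Ω
  Rs1 = R2 + Rp1 (series, joined only at node 1) = 11000 + 109.2 = 11110 Ω
  Rp2 = R4 ‖ Rs1 (parallel, both between nodes 0 and 2) = 1/(1/5.1 + 1/11110) = 5.098 Ω
R_th = 5.098 Ω

Final answer: V_th = 1.567e-05 V, R_th = 5.098 Ω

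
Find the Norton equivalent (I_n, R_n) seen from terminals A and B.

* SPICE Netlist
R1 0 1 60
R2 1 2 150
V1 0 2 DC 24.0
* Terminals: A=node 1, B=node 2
Find the Thévenin equivalent first; then I_n = V_th/R_th and R_n = R_th.
Step 1 — V_th is the open-circuit voltage V_A - V_B (nothing connected across the terminals).
Nodal analysis, taking node 2 as the 0 V reference.
Source V1 fixes V_0 = 24 V.
KCL at each unknown node (sum of currents leaving = 0; resistances in Ω):
  Node 1: (V_1 - 24)/60 + (V_1 - 0)/150 = 0
Collecting terms: 0.02333 × V_1 = 0.4  =>  V_1 = 17.14 V
V_th = V_1 - V_2 = 17.14 - 0 = 17.14 V
Step 2 — R_th: zero the source — replace V1 by a short circuit (node 2 merges into node 0) — and find the resistance seen between A (node 1) and B (node 0).
Reduce the network between node 1 (A) and node 0 (B) by series/parallel combination:
  Rp1 = R1 ‖ R2 (parallel, both between nodes 0 and 1) = 1/(1/60 + 1/150) = 42.86 Ω
R_th = 42.86 Ω
I_n = V_th/R_th = 17.14/42.86 = 0.4 A, and R_n = R_th = 42.86 Ω

Final answer: I_n = 0.4 A, R_n = 42.86 Ω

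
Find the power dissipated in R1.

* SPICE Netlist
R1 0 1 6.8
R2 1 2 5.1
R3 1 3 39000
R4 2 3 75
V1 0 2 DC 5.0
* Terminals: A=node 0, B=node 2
Nodal analysis, taking node 2 as the 0 V reference.
Source V1 fixes V_0 = 5 V.
KCL at each unknown node (sum of currents leaving = 0; resistances in Ω):
  Node 1: (V_1 - 5)/6.8 + (V_1 - 0)/5.1 + (V_1 - V_3)/39000 = 0
  Node 3: (V_3 - V_1)/39000 + (V_3 - 0)/75 = 0
Collecting terms (coefficients in siemens):
  0.3432·V_1 - 0.00002564·V_3 = 0.7353
  0.01336·V_3 - 0.00002564·V_1 = 0
Determinant D = (0.3432)(0.01336) - (-0.00002564)(-0.00002564) = 0.004584
V_1 = [(0.7353)(0.01336) - (-0.00002564)(0)]/D = 2.143 V
V_3 = [(0.3432)(0) - (0.7353)(-0.00002564)]/D = 0.004113 V
I_R1 = (V_0 - V_1)/R1 = (5 - 2.143)/6.8 = 0.4202 A
P_R1 = I_R1² × R1 = (0.4202)² × 6.8 = 1.201 W

Final answer: 1.201 W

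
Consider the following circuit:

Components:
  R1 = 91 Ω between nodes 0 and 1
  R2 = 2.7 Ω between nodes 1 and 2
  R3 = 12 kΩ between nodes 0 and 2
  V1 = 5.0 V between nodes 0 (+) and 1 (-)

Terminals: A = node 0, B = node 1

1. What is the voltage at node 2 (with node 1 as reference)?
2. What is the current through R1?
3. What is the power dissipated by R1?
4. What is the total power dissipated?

Nodal analysis, taking node 1 as the 0 V reference.
Source V1 fixes V_0 = 5 V.
KCL at each unknown node (sum of currents leaving = 0; resistances in Ω):
  Node 2: (V_2 - 0)/2.7 + (V_2 - 5)/12000 = 0
Collecting terms: 0.3705 × V_2 = 0.0004167  =>  V_2 = 0.001125 V
Part 1:
  Read off the nodal solution: V_2 = 0.001125 V
Part 2:
  I_R1 = (V_0 - V_1)/R1 = (5 - 0)/91 = 0.05495 A
  Magnitude: I_R1 = 0.05495 A
Part 3:
  I_R1 = (V_0 - V_1)/R1 = (5 - 0)/91 = 0.05495 A
  P_R1 = I_R1² × R1 = (0.05495)² × 91 = 0.2747 W
Part 4:
  Power in each resistor, P = (ΔV)²/R:
    P_R1 = (5 - 0)²/91 = 0.2747 W
    P_R2 = (0 - 0.001125)²/2.7 = 0.0000004685 W
    P_R3 = (5 - 0.001125)²/12000 = 0.002082 W
  P_total = P_R1 + P_R2 + P_R3 = 0.2768 W

Final answers:
1. V_2 = 0.001125 V
2. I_R1 = 0.05495 A
3. P_R1 = 0.2747 W
4. P_total = 0.2768 W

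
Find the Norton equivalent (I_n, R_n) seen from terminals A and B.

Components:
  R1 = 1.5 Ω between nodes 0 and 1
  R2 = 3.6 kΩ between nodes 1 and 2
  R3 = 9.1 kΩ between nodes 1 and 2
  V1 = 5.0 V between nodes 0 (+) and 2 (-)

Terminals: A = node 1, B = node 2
Find the Thévenin equivalent first; then I_n = V_th/R_th and R_n = R_th.
Step 1 — V_th is the open-circuit voltage V_A - V_B (nothing connected across the terminals).
Nodal analysis, taking node 2 as the 0 V reference.
Source V1 fixes V_0 = 5 V.
KCL at each unknown node (sum of currents leaving = 0; resistances in Ω):
  Node 1: (V_1 - 5)/1.5 + (V_1 - 0)/3600 + (V_1 - 0)/9100 = 0
Collecting terms: 0.6671 × V_1 = 3.333  =>  V_1 = 4.997 V
V_th = V_1 - V_2 = 4.997 - 0 = 4.997 V
Step 2 — R_th: zero the source — replace V1 by a short circuit (node 2 merges into node 0) — and find the resistance seen between A (node 1) and B (node 0).
Reduce the network between node 1 (A) and node 0 (B) by series/parallel combination:
  Rp1 = R1 ‖ R2 ‖ R3 (parallel, all between nodes 0 and 1) = 1/(1/1.5 + 1/3600 + 1/9100) = 1.499 Ω
R_th = 1.499 Ω
I_n = V_th/R_th = 4.997/1.499 = 3.333 A, and R_n = R_th = 1.499 Ω

Final answer: I_n = 3.333 A, R_n = 1.499 Ω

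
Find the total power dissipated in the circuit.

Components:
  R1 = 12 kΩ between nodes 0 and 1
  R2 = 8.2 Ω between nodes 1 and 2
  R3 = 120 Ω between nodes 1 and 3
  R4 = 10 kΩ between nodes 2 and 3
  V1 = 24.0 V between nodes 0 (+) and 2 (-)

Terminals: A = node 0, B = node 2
Nodal analysis, taking node 2 as the 0 V reference.
Source V1 fixes V_0 = 24 V.
KCL at each unknown node (sum of currents leaving = 0; resistances in Ω):
  Node 1: (V_1 - 24)/12000 + (V_1 - 0)/8.2 + (V_1 - V_3)/120 = 0
  Node 3: (V_3 - V_1)/120 + (V_3 - 0)/10000 = 0
Collecting terms (coefficients in siemens):
  0.1304·V_1 - 0.008333·V_3 = 0.002
  0.008433·V_3 - 0.008333·V_1 = 0
Determinant D = (0.1304)(0.008433) - (-0.008333)(-0.008333) = 0.00103
V_1 = [(0.002)(0.008433) - (-0.008333)(0)]/D = 0.01638 V
V_3 = [(0.1304)(0) - (0.002)(-0.008333)]/D = 0.01618 V
Power in each resistor, P = (ΔV)²/R:
  P_R1 = (24 - 0.01638)²/12000 = 0.04793 W
  P_R2 = (0.01638 - 0)²/8.2 = 0.0000327 W
  P_R3 = (0.01638 - 0.01618)²/120 = 0.0000000003142 W
  P_R4 = (0 - 0.01618)²/10000 = 0.00000002618 W
P_total = P_R1 + P_R2 + P_R3 + P_R4 = 0.04797 W

Final answer: 0.04797 W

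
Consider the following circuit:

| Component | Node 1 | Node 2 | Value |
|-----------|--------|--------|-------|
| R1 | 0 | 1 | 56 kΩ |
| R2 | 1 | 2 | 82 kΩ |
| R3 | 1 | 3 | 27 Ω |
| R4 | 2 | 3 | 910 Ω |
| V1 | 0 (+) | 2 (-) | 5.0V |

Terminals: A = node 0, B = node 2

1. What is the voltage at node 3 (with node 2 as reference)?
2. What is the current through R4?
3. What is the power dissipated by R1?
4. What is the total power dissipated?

Nodal analysis, taking node 2 as the 0 V reference.
Source V1 fixes V_0 = 5 V.
KCL at each unknown node (sum of currents leaving = 0; resistances in Ω):
  Node 1: (V_1 - 5)/56000 + (V_1 - 0)/82000 + (V_1 - V_3)/27 = 0
  Node 3: (V_3 - V_1)/27 + (V_3 - 0)/910 = 0
Collecting terms (coefficients in siemens):
  0.03707·V_1 - 0.03704·V_3 = 0.00008929
  0.03814·V_3 - 0.03704·V_1 = 0
Determinant D = (0.03707)(0.03814) - (-0.03704)(-0.03704) = 0.00004185
V_1 = [(0.00008929)(0.03814) - (-0.03704)(0)]/D = 0.08137 V
V_3 = [(0.03707)(0) - (0.00008929)(-0.03704)]/D = 0.07902 V
Part 1:
  Read off the nodal solution: V_3 = 0.07902 V
Part 2:
  I_R4 = (V_2 - V_3)/R4 = (0 - 0.07902)/910 = -0.00008684 A
  Magnitude: I_R4 = 0.00008684 A
Part 3:
  I_R1 = (V_0 - V_1)/R1 = (5 - 0.08137)/56000 = 0.00008783 A
  P_R1 = I_R1² × R1 = (0.00008783)² × 56000 = 0.000432 W
Part 4:
  Power in each resistor, P = (ΔV)²/R:
    P_R1 = (5 - 0.08137)²/56000 = 0.000432 W
    P_R2 = (0.08137 - 0)²/82000 = 0.00000008074 W
    P_R3 = (0.08137 - 0.07902)²/27 = 0.0000002036 W
    P_R4 = (0 - 0.07902)²/910 = 0.000006863 W
  P_total = P_R1 + P_R2 + P_R3 + P_R4 = 0.0004392 W

Final answers:
1. V_3 = 0.07902 V
2. I_R4 = 8.684e-05 A
3. P_R1 = 0.000432 W
4. P_total = 0.0004392 W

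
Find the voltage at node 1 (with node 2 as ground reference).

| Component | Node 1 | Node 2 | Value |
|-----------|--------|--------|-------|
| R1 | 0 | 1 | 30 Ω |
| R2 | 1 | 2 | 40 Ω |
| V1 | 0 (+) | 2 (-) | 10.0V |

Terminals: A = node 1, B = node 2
Nodal analysis, taking node 2 as the 0 V reference.
Source V1 fixes V_0 = 10 V.
KCL at each unknown node (sum of currents leaving = 0; resistances in Ω):
  Node 1: (V_1 - 10)/30 + (V_1 - 0)/40 = 0
Collecting terms: 0.05833 × V_1 = 0.3333  =>  V_1 = 5.714 V
The requested potential is V_1 = 5.714 V.

Final answer: V_1 = 5.714 V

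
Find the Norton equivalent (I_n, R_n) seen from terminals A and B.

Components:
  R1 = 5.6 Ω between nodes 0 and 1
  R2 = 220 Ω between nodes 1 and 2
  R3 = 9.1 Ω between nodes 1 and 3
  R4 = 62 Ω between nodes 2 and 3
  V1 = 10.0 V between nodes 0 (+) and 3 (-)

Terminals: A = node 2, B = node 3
Find the Thévenin equivalent first; then I_n = V_th/R_th and R_n = R_th.
Step 1 — V_th is the open-circuit voltage V_A - V_B (nothing connected across the terminals).
Nodal analysis, taking node 3 as the 0 V reference.
Source V1 fixes V_0 = 10 V.
KCL at each unknown node (sum of currents leaving = 0; resistances in Ω):
  Node 1: (V_1 - 10)/5.6 + (V_1 - V_2)/220 + (V_1 - 0)/9.1 = 0
  Node 2: (V_2 - V_1)/220 + (V_2 - 0)/62 = 0
Collecting terms (coefficients in siemens):
  0.293·V_1 - 0.004545·V_2 = 1.786
  0.02067·V_2 - 0.004545·V_1 = 0
Determinant D = (0.293)(0.02067) - (-0.004545)(-0.004545) = 0.006037
V_1 = [(1.786)(0.02067) - (-0.004545)(0)]/D = 6.115 V
V_2 = [(0.293)(0) - (1.786)(-0.004545)]/D = 1.344 V
V_th = V_2 - V_3 = 1.344 - 0 = 1.344 V
Step 2 — R_th: zero the source — replace V1 by a short circuit (node 3 merges into node 0) — and find the resistance seen between A (node 2) and B (node 0).
Reduce the network between node 2 (A) and node 0 (B) by series/parallel combination:
  Rp1 = R1 ‖ R3 (parallel, both between nodes 0 and 1) = 1/(1/5.6 + 1/9.1) = 3.467 Ω
  Rs1 = R2 + Rp1 (series, joined only at node 1) = 220 + 3.467 = 223.5 Ω
  Rp2 = R4 ‖ Rs1 (parallel, both between nodes 0 and 2) = 1/(1/62 + 1/223.5) = 48.53 Ω
R_th = 48.53 Ω
I_n = V_th/R_th = 1.344/48.53 = 0.0277 A, and R_n = R_th = 48.53 Ω

Final answer: I_n = 0.0277 A, R_n = 48.53 Ω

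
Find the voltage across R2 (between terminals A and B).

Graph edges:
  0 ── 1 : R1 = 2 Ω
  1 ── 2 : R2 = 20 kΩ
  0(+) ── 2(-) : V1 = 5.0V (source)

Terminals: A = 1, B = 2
R1 and R2 are in series across V1 (node 0 → node 1 → node 2), and the output A–B is taken across R2, so this is a voltage divider.
Series current: I = V1/(R1 + R2) = 5/(2 + 20000) = 5/20000 = 0.00025 A
V_R2 = I × R2 = V1 × R2/(R1 + R2) = 5 × 20000/20000 = 5 V

Final answer: 5 V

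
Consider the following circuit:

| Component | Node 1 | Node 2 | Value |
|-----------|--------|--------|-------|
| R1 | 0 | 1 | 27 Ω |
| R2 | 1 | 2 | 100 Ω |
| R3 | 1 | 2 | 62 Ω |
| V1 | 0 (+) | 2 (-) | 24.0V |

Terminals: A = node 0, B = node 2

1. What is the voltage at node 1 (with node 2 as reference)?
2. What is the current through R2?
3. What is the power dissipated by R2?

Nodal analysis, taking node 2 as the 0 V reference.
Source V1 fixes V_0 = 24 V.
KCL at each unknown node (sum of currents leaving = 0; resistances in Ω):
  Node 1: (V_1 - 24)/27 + (V_1 - 0)/100 + (V_1 - 0)/62 = 0
Collecting terms: 0.06317 × V_1 = 0.8889  =>  V_1 = 14.07 V
Part 1:
  Read off the nodal solution: V_1 = 14.07 V
Part 2:
  I_R2 = (V_1 - V_2)/R2 = (14.07 - 0)/100 = 0.1407 A
  Magnitude: I_R2 = 0.1407 A
Part 3:
  I_R2 = (V_1 - V_2)/R2 = (14.07 - 0)/100 = 0.1407 A
  P_R2 = I_R2² × R2 = (0.1407)² × 100 = 1.98 W

Final answers:
1. V_1 = 14.07 V
2. I_R2 = 0.1407 A
3. P_R2 = 1.98 W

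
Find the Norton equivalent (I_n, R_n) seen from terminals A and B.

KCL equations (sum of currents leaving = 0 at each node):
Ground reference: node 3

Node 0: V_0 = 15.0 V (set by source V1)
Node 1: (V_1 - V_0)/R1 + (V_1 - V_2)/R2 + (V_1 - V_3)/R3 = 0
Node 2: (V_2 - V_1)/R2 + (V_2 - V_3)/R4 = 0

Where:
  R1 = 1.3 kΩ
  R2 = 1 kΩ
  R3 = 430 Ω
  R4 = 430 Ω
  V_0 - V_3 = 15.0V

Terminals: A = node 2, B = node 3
Find the Thévenin equivalent first; then I_n = V_th/R_th and R_n = R_th.
Step 1 — V_th is the open-circuit voltage V_A - V_B (nothing connected across the terminals).
Nodal analysis, taking node 3 as the 0 V reference.
Source V1 fixes V_0 = 15 V.
KCL at each unknown node (sum of currents leaving = 0; resistances in Ω):
  Node 1: (V_1 - 15)/1300 + (V_1 - V_2)/1000 + (V_1 - 0)/430 = 0
  Node 2: (V_2 - V_1)/1000 + (V_2 - 0)/430 = 0
Collecting terms (coefficients in siemens):
  0.004095·V_1 - 0.001·V_2 = 0.01154
  0.003326·V_2 - 0.001·V_1 = 0
Determinant D = (0.004095)(0.003326) - (-0.001)(-0.001) = 0.00001262
V_1 = [(0.01154)(0.003326) - (-0.001)(0)]/D = 3.041 V
V_2 = [(0.004095)(0) - (0.01154)(-0.001)]/D = 0.9145 V
V_th = V_2 - V_3 = 0.9145 - 0 = 0.9145 V
Step 2 — R_th: zero the source — replace V1 by a short circuit (node 3 merges into node 0) — and find the resistance seen between A (node 2) and B (node 0).
Reduce the network between node 2 (A) and node 0 (B) by series/parallel combination:
  Rp1 = R1 ‖ R3 (parallel, both between nodes 0 and 1) = 1/(1/1300 + 1/430) = 323.1 Ω
  Rs1 = R2 + Rp1 (series, joined only at node 1) = 1000 + 323.1 = 1323 Ω
  Rp2 = R4 ‖ Rs1 (parallel, both between nodes 0 and 2) = 1/(1/430 + 1/1323) = 324.5 Ω
R_th = 324.5 Ω
I_n = V_th/R_th = 0.9145/324.5 = 0.002818 A, and R_n = R_th = 324.5 Ω

Final answer: I_n = 0.002818 A, R_n = 324.5 Ω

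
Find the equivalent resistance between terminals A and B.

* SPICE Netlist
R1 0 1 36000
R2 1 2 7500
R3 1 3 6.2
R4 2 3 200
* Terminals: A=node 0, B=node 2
Reduce the network between node 0 (A) and node 2 (B) by series/parallel combination:
  Rs1 = R3 + R4 (series, joined only at node 3) = 6.2 + 200 = 206.2 Ω
  Rp1 = R2 ‖ Rs1 (parallel, both between nodes 1 and 2) = 1/(1/7500 + 1/206.2) = 200.7 Ω
  Rs2 = R1 + Rp1 (series, joined only at node 1) = 36000 + 200.7 = 36200 Ω
R_eq = 36.2 kΩ

Final answer: 36.2 kΩ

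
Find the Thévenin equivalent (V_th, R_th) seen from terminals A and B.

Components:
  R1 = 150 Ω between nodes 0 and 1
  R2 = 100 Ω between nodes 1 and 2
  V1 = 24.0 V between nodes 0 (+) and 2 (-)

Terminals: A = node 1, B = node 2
Step 1 — V_th is the open-circuit voltage V_A - V_B (nothing connected across the terminals).
Nodal analysis, taking node 2 as the 0 V reference.
Source V1 fixes V_0 = 24 V.
KCL at each unknown node (sum of currents leaving = 0; resistances in Ω):
  Node 1: (V_1 - 24)/150 + (V_1 - 0)/100 = 0
Collecting terms: 0.01667 × V_1 = 0.16  =>  V_1 = 9.6 V
V_th = V_1 - V_2 = 9.6 - 0 = 9.6 V
Step 2 — R_th: zero the source — replace V1 by a short circuit (node 2 merges into node 0) — and find the resistance seen between A (node 1) and B (node 0).
Reduce the network between node 1 (A) and node 0 (B) by series/parallel combination:
  Rp1 = R1 ‖ R2 (parallel, both between nodes 0 and 1) = 1/(1/150 + 1/100) = 60 Ω
R_th = 60 Ω

Final answer: V_th = 9.6 V, R_th = 60 Ω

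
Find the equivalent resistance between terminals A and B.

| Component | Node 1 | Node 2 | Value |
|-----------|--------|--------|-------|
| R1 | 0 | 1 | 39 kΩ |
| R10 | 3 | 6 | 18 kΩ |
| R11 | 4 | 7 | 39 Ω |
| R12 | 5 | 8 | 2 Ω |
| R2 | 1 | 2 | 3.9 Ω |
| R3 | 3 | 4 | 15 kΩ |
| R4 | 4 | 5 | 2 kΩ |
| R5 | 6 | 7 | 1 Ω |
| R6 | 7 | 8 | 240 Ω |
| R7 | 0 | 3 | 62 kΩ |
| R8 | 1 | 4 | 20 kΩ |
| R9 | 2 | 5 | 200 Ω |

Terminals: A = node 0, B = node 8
The network is not a plain series/parallel combination. Inject a 1 A test current into terminal A (node 0) and return it from terminal B (node 8); then R_eq = V_A / (1 A).
Nodal analysis, taking node 8 as the 0 V reference.
Current source I_test pushes 1 A into node 0 and draws it out of node 8.
KCL at each unknown node (sum of currents leaving = 0; resistances in Ω):
  Node 0: (V_0 - V_1)/39000 + (V_0 - V_3)/62000 - 1 = 0
  Node 1: (V_1 - V_0)/39000 + (V_1 - V_2)/3.9 + (V_1 - V_4)/20000 = 0
  Node 2: (V_2 - V_1)/3.9 + (V_2 - V_5)/200 = 0
  Node 3: (V_3 - V_0)/62000 + (V_3 - V_4)/15000 + (V_3 - V_6)/18000 = 0
  Node 4: (V_4 - V_1)/20000 + (V_4 - V_3)/15000 + (V_4 - V_5)/2000 + (V_4 - V_7)/39 = 0
  Node 5: (V_5 - V_2)/200 + (V_5 - V_4)/2000 + (V_5 - 0)/2 = 0
  Node 6: (V_6 - V_3)/18000 + (V_6 - V_7)/1 = 0
  Node 7: (V_7 - V_4)/39 + (V_7 - V_6)/1 + (V_7 - 0)/240 = 0
Collecting terms (coefficients in siemens):
  0.00004177·V_0 - 0.00002564·V_1 - 0.00001613·V_3 = 1
  0.2565·V_1 - 0.00002564·V_0 - 0.2564·V_2 - 0.00005·V_4 = 0
  0.2614·V_2 - 0.2564·V_1 - 0.005·V_5 = 0
  0.0001384·V_3 - 0.00001613·V_0 - 0.00006667·V_4 - 0.00005556·V_6 = 0
  0.02626·V_4 - 0.00005·V_1 - 0.00006667·V_3 - 0.0005·V_5 - 0.02564·V_7 = 0
  0.5055·V_5 - 0.005·V_2 - 0.0005·V_4 = 0
  1·V_6 - 0.00005556·V_3 - 1·V_7 = 0
  1.03·V_7 - 0.02564·V_4 - 1·V_6 = 0
Solving these 8 simultaneous equations (Gaussian elimination) gives:
  V_0 = 25180 V, V_1 = 131.8 V, V_2 = 129.3 V, V_3 = 3007 V
  V_4 = 82.77 V, V_5 = 1.361 V, V_6 = 76.82 V, V_7 = 76.66 V
R_eq = V_0 / 1 A = 25180 Ω = 25.18 kΩ

Final answer: 25.18 kΩ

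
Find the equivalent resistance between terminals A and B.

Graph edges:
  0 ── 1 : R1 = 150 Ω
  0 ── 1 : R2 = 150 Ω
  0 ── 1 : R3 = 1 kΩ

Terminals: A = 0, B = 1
Reduce the network between node 0 (A) and node 1 (B) by series/parallel combination:
  Rp1 = R1 ‖ R2 ‖ R3 (parallel, all between nodes 0 and 1) = 1/(1/150 + 1/150 + 1/1000) = 69.77 Ω
R_eq = 69.77 Ω

Final answer: 69.77 Ω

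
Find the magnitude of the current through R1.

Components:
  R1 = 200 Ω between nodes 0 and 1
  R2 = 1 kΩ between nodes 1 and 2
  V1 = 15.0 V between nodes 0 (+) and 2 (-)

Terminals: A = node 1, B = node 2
Nodal analysis, taking node 2 as the 0 V reference.
Source V1 fixes V_0 = 15 V.
KCL at each unknown node (sum of currents leaving = 0; resistances in Ω):
  Node 1: (V_1 - 15)/200 + (V_1 - 0)/1000 = 0
Collecting terms: 0.006 × V_1 = 0.075  =>  V_1 = 12.5 V
I_R1 = (V_0 - V_1)/R1 = (15 - 12.5)/200 = 0.0125 A
|I_R1| = 0.0125 A

Final answer: |I_R1| = 0.0125 A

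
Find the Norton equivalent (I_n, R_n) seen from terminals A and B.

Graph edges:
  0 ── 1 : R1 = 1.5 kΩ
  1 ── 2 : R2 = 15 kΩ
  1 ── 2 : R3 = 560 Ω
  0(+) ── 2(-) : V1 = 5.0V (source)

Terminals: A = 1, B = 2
Find the Thévenin equivalent first; then I_n = V_th/R_th and R_n = R_th.
Step 1 — V_th is the open-circuit voltage V_A - V_B (nothing connected across the terminals).
Nodal analysis, taking node 2 as the 0 V reference.
Source V1 fixes V_0 = 5 V.
KCL at each unknown node (sum of currents leaving = 0; resistances in Ω):
  Node 1: (V_1 - 5)/1500 + (V_1 - 0)/15000 + (V_1 - 0)/560 = 0
Collecting terms: 0.002519 × V_1 = 0.003333  =>  V_1 = 1.323 V
V_th = V_1 - V_2 = 1.323 - 0 = 1.323 V
Step 2 — R_th: zero the source — replace V1 by a short circuit (node 2 merges into node 0) — and find the resistance seen between A (node 1) and B (node 0).
Reduce the network between node 1 (A) and node 0 (B) by series/parallel combination:
  Rp1 = R1 ‖ R2 ‖ R3 (parallel, all between nodes 0 and 1) = 1/(1/1500 + 1/15000 + 1/560) = 397 Ω
R_th = 397 Ω
I_n = V_th/R_th = 1.323/397 = 0.003333 A, and R_n = R_th = 397 Ω

Final answer: I_n = 0.003333 A, R_n = 397 Ω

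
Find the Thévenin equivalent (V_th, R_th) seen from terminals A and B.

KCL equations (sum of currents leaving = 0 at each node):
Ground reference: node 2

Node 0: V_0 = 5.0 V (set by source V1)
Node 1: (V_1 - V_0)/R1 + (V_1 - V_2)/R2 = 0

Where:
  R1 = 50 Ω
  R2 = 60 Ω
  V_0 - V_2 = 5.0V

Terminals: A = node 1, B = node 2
Step 1 — V_th is the open-circuit voltage V_A - V_B (nothing connected across the terminals).
Nodal analysis, taking node 2 as the 0 V reference.
Source V1 fixes V_0 = 5 V.
KCL at each unknown node (sum of currents leaving = 0; resistances in Ω):
  Node 1: (V_1 - 5)/50 + (V_1 - 0)/60 = 0
Collecting terms: 0.03667 × V_1 = 0.1  =>  V_1 = 2.727 V
V_th = V_1 - V_2 = 2.727 - 0 = 2.727 V
Step 2 — R_th: zero the source — replace V1 by a short circuit (node 2 merges into node 0) — and find the resistance seen between A (node 1) and B (node 0).
Reduce the network between node 1 (A) and node 0 (B) by series/parallel combination:
  Rp1 = R1 ‖ R2 (parallel, both between nodes 0 and 1) = 1/(1/50 + 1/60) = 27.27 Ω
R_th = 27.27 Ω

Final answer: V_th = 2.727 V, R_th = 27.27 Ω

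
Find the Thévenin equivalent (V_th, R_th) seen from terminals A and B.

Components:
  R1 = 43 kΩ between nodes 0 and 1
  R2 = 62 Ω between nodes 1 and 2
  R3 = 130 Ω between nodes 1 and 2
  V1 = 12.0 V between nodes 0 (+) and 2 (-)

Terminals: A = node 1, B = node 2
Step 1 — V_th is the open-circuit voltage V_A - V_B (nothing connected across the terminals).
Nodal analysis, taking node 2 as the 0 V reference.
Source V1 fixes V_0 = 12 V.
KCL at each unknown node (sum of currents leaving = 0; resistances in Ω):
  Node 1: (V_1 - 12)/43000 + (V_1 - 0)/62 + (V_1 - 0)/130 = 0
Collecting terms: 0.02384 × V_1 = 0.0002791  =>  V_1 = 0.0117 V
V_th = V_1 - V_2 = 0.0117 - 0 = 0.0117 V
Step 2 — R_th: zero the source — replace V1 by a short circuit (node 2 merges into node 0) — and find the resistance seen between A (node 1) and B (node 0).
Reduce the network between node 1 (A) and node 0 (B) by series/parallel combination:
  Rp1 = R1 ‖ R2 ‖ R3 (parallel, all between nodes 0 and 1) = 1/(1/43000 + 1/62 + 1/130) = 41.94 Ω
R_th = 41.94 Ω

Final answer: V_th = 0.0117 V, R_th = 41.94 Ω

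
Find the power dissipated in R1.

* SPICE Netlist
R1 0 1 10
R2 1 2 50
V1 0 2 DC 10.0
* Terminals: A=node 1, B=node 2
Nodal analysis, taking node 2 as the 0 V reference.
Source V1 fixes V_0 = 10 V.
KCL at each unknown node (sum of currents leaving = 0; resistances in Ω):
  Node 1: (V_1 - 10)/10 + (V_1 - 0)/50 = 0
Collecting terms: 0.12 × V_1 = 1  =>  V_1 = 8.333 V
I_R1 = (V_0 - V_1)/R1 = (10 - 8.333)/10 = 0.1667 A
P_R1 = I_R1² × R1 = (0.1667)² × 10 = 0.2778 W

Final answer: 0.2778 W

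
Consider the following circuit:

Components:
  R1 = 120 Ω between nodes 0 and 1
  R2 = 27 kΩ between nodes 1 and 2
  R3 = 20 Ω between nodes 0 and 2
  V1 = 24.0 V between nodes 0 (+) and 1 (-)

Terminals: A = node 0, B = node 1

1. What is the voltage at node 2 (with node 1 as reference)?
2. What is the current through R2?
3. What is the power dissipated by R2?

Nodal analysis, taking node 1 as the 0 V reference.
Source V1 fixes V_0 = 24 V.
KCL at each unknown node (sum of currents leaving = 0; resistances in Ω):
  Node 2: (V_2 - 0)/27000 + (V_2 - 24)/20 = 0
Collecting terms: 0.05004 × V_2 = 1.2  =>  V_2 = 23.98 V
Part 1:
  Read off the nodal solution: V_2 = 23.98 V
Part 2:
  I_R2 = (V_1 - V_2)/R2 = (0 - 23.98)/27000 = -0.0008882 A
  Magnitude: I_R2 = 0.0008882 A
Part 3:
  I_R2 = (V_1 - V_2)/R2 = (0 - 23.98)/27000 = -0.0008882 A
  P_R2 = I_R2² × R2 = (-0.0008882)² × 27000 = 0.0213 W

Final answers:
1. V_2 = 23.98 V
2. I_R2 = 0.0008882 A
3. P_R2 = 0.0213 W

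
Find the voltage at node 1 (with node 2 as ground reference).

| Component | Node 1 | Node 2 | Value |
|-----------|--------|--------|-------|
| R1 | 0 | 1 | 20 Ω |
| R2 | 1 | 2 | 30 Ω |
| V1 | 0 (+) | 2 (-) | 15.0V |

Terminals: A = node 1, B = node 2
Nodal analysis, taking node 2 as the 0 V reference.
Source V1 fixes V_0 = 15 V.
KCL at each unknown node (sum of currents leaving = 0; resistances in Ω):
  Node 1: (V_1 - 15)/20 + (V_1 - 0)/30 = 0
Collecting terms: 0.08333 × V_1 = 0.75  =>  V_1 = 9 V
The requested potential is V_1 = 9 V.

Final answer: V_1 = 9 V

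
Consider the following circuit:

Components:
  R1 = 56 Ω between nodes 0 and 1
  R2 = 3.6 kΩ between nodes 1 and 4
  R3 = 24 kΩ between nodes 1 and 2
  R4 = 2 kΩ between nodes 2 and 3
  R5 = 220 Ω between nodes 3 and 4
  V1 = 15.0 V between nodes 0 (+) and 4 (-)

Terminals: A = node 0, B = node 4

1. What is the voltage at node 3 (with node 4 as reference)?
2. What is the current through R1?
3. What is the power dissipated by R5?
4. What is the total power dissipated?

Nodal analysis, taking node 4 as the 0 V reference.
Source V1 fixes V_0 = 15 V.
KCL at each unknown node (sum of currents leaving = 0; resistances in Ω):
  Node 1: (V_1 - 15)/56 + (V_1 - 0)/3600 + (V_1 - V_2)/24000 = 0
  Node 2: (V_2 - V_1)/24000 + (V_2 - V_3)/2000 = 0
  Node 3: (V_3 - V_2)/2000 + (V_3 - 0)/220 = 0
Collecting terms (coefficients in siemens):
  0.01818·V_1 - 0.00004167·V_2 = 0.2679
  0.0005417·V_2 - 0.00004167·V_1 - 0.0005·V_3 = 0
  0.005045·V_3 - 0.0005·V_2 = 0
Solving these 3 simultaneous equations (Gaussian elimination) gives:
  V_1 = 14.74 V, V_2 = 1.248 V, V_3 = 0.1237 V
Part 1:
  Read off the nodal solution: V_3 = 0.1237 V
Part 2:
  I_R1 = (V_0 - V_1)/R1 = (15 - 14.74)/56 = 0.004656 A
  Magnitude: I_R1 = 0.004656 A
Part 3:
  I_R5 = (V_3 - V_4)/R5 = (0.1237 - 0)/220 = 0.0005621 A
  P_R5 = I_R5² × R5 = (0.0005621)² × 220 = 0.00006952 W
Part 4:
  Power in each resistor, P = (ΔV)²/R:
    P_R1 = (15 - 14.74)²/56 = 0.001214 W
    P_R2 = (14.74 - 0)²/3600 = 0.06035 W
    P_R3 = (14.74 - 1.248)²/24000 = 0.007584 W
    P_R4 = (1.248 - 0.1237)²/2000 = 0.000632 W
    P_R5 = (0.1237 - 0)²/220 = 0.00006952 W
  P_total = P_R1 + P_R2 + P_R3 + P_R4 + P_R5 = 0.06985 W

Final answers:
1. V_3 = 0.1237 V
2. I_R1 = 0.004656 A
3. P_R5 = 6.952e-05 W
4. P_total = 0.06985 W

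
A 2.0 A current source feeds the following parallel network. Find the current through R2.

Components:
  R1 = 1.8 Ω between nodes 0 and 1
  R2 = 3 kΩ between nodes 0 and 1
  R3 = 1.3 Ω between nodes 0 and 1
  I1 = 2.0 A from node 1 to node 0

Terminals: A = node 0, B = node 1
All resistors sit directly between nodes 0 and 1, so they are in parallel and share one voltage V; the full source current 2 A splits among them.
1/R_par = 1/1.8 + 1/3000 + 1/1.3 = 1.325 S  =>  R_par = 0.7546 Ω
V = I × R_par = 2 × 0.7546 = 1.509 V
I_R2 = V/R2 = 1.509/3000 = 0.0005031 A

Final answer: 0.0005031 A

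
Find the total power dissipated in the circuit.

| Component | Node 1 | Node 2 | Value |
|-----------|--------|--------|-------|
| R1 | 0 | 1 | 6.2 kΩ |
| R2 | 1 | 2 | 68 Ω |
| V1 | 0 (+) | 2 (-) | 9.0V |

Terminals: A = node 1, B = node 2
Nodal analysis, taking node 2 as the 0 V reference.
Source V1 fixes V_0 = 9 V.
KCL at each unknown node (sum of currents leaving = 0; resistances in Ω):
  Node 1: (V_1 - 9)/6200 + (V_1 - 0)/68 = 0
Collecting terms: 0.01487 × V_1 = 0.001452  =>  V_1 = 0.09764 V
Power in each resistor, P = (ΔV)²/R:
  P_R1 = (9 - 0.09764)²/6200 = 0.01278 W
  P_R2 = (0.09764 - 0)²/68 = 0.0001402 W
P_total = P_R1 + P_R2 = 0.01292 W

Final answer: 0.01292 W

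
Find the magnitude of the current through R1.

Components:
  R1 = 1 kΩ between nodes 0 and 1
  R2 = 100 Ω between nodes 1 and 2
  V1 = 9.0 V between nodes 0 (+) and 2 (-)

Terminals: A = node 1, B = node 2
Nodal analysis, taking node 2 as the 0 V reference.
Source V1 fixes V_0 = 9 V.
KCL at each unknown node (sum of currents leaving = 0; resistances in Ω):
  Node 1: (V_1 - 9)/1000 + (V_1 - 0)/100 = 0
Collecting terms: 0.011 × V_1 = 0.009  =>  V_1 = 0.8182 V
I_R1 = (V_0 - V_1)/R1 = (9 - 0.8182)/1000 = 0.008182 A
|I_R1| = 0.008182 A

Final answer: |I_R1| = 0.008182 A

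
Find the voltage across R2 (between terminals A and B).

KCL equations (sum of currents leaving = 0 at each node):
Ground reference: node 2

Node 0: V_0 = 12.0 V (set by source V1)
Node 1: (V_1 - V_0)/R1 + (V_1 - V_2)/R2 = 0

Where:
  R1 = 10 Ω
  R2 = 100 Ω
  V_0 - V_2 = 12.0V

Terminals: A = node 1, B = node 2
R1 and R2 are in series across V1 (node 0 → node 1 → node 2), and the output A–B is taken across R2, so this is a voltage divider.
Series current: I = V1/(R1 + R2) = 12/(10 + 100) = 12/110 = 0.1091 A
V_R2 = I × R2 = V1 × R2/(R1 + R2) = 12 × 100/110 = 10.91 V

Final answer: 10.91 V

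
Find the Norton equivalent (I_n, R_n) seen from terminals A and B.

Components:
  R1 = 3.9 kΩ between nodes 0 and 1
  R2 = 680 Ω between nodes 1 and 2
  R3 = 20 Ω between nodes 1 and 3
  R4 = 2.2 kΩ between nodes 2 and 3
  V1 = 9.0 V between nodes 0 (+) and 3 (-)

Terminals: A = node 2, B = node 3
Find the Thévenin equivalent first; then I_n = V_th/R_th and R_n = R_th.
Step 1 — V_th is the open-circuit voltage V_A - V_B (nothing connected across the terminals).
Nodal analysis, taking node 3 as the 0 V reference.
Source V1 fixes V_0 = 9 V.
KCL at each unknown node (sum of currents leaving = 0; resistances in Ω):
  Node 1: (V_1 - 9)/3900 + (V_1 - V_2)/680 + (V_1 - 0)/20 = 0
  Node 2: (V_2 - V_1)/680 + (V_2 - 0)/2200 = 0
Collecting terms (coefficients in siemens):
  0.05173·V_1 - 0.001471·V_2 = 0.002308
  0.001925·V_2 - 0.001471·V_1 = 0
Determinant D = (0.05173)(0.001925) - (-0.001471)(-0.001471) = 0.00009742
V_1 = [(0.002308)(0.001925) - (-0.001471)(0)]/D = 0.0456 V
V_2 = [(0.05173)(0) - (0.002308)(-0.001471)]/D = 0.03484 V
V_th = V_2 - V_3 = 0.03484 - 0 = 0.03484 V
Step 2 — R_th: zero the source — replace V1 by a short circuit (node 3 merges into node 0) — and find the resistance seen between A (node 2) and B (node 0).
Reduce the network between node 2 (A) and node 0 (B) by series/parallel combination:
  Rp1 = R1 ‖ R3 (parallel, both between nodes 0 and 1) = 1/(1/3900 + 1/20) = 19.9 Ω
  Rs1 = R2 + Rp1 (series, joined only at node 1) = 680 + 19.9 = 699.9 Ω
  Rp2 = R4 ‖ Rs1 (parallel, both between nodes 0 and 2) = 1/(1/2200 + 1/699.9) = 531 Ω
R_th = 531 Ω
I_n = V_th/R_th = 0.03484/531 = 0.00006561 A, and R_n = R_th = 531 Ω

Final answer: I_n = 6.561e-05 A, R_n = 531 Ω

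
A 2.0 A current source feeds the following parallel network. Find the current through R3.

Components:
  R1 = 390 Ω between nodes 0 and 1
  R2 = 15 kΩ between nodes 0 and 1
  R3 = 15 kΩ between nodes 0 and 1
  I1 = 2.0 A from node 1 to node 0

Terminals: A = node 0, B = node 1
All resistors sit directly between nodes 0 and 1, so they are in parallel and share one voltage V; the full source current 2 A splits among them.
1/R_par = 1/390 + 1/15000 + 1/15000 = 0.002697 S  =>  R_par = 370.7 Ω
V = I × R_par = 2 × 370.7 = 741.4 V
I_R3 = V/R3 = 741.4/15000 = 0.04943 A

Final answer: 0.04943 A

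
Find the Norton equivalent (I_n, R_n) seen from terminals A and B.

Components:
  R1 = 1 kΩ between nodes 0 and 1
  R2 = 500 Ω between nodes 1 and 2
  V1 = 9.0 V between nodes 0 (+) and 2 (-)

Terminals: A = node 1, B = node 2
Find the Thévenin equivalent first; then I_n = V_th/R_th and R_n = R_th.
Step 1 — V_th is the open-circuit voltage V_A - V_B (nothing connected across the terminals).
Nodal analysis, taking node 2 as the 0 V reference.
Source V1 fixes V_0 = 9 V.
KCL at each unknown node (sum of currents leaving = 0; resistances in Ω):
  Node 1: (V_1 - 9)/1000 + (V_1 - 0)/500 = 0
Collecting terms: 0.003 × V_1 = 0.009  =>  V_1 = 3 V
V_th = V_1 - V_2 = 3 - 0 = 3 V
Step 2 — R_th: zero the source — replace V1 by a short circuit (node 2 merges into node 0) — and find the resistance seen between A (node 1) and B (node 0).
Reduce the network between node 1 (A) and node 0 (B) by series/parallel combination:
  Rp1 = R1 ‖ R2 (parallel, both between nodes 0 and 1) = 1/(1/1000 + 1/500) = 333.3 Ω
R_th = 333.3 Ω
I_n = V_th/R_th = 3/333.3 = 0.009 A, and R_n = R_th = 333.3 Ω

Final answer: I_n = 0.009 A, R_n = 333.3 Ω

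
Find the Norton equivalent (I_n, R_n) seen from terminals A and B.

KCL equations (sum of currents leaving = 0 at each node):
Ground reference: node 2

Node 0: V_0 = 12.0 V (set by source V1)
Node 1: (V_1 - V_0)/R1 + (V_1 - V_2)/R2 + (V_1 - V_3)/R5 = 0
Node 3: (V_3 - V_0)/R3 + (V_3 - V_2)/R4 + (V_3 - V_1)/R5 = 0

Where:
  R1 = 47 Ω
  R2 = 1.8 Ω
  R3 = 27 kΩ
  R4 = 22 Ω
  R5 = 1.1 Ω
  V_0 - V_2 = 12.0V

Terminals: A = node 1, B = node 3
Find the Thévenin equivalent first; then I_n = V_th/R_th and R_n = R_th.
Step 1 — V_th is the open-circuit voltage V_A - V_B (nothing connected across the terminals).
Nodal analysis, taking node 2 as the 0 V reference.
Source V1 fixes V_0 = 12 V.
KCL at each unknown node (sum of currents leaving = 0; resistances in Ω):
  Node 1: (V_1 - 12)/47 + (V_1 - 0)/1.8 + (V_1 - V_3)/1.1 = 0
  Node 3: (V_3 - 12)/27000 + (V_3 - 0)/22 + (V_3 - V_1)/1.1 = 0
Collecting terms (coefficients in siemens):
  1.486·V_1 - 0.9091·V_3 = 0.2553
  0.9546·V_3 - 0.9091·V_1 = 0.0004444
Determinant D = (1.486)(0.9546) - (-0.9091)(-0.9091) = 0.592
V_1 = [(0.2553)(0.9546) - (-0.9091)(0.0004444)]/D = 0.4124 V
V_3 = [(1.486)(0.0004444) - (0.2553)(-0.9091)]/D = 0.3932 V
V_th = V_1 - V_3 = 0.4124 - 0.3932 = 0.01919 V
Step 2 — R_th: zero the source — replace V1 by a short circuit (node 2 merges into node 0) — and find the resistance seen between A (node 1) and B (node 3).
Reduce the network between node 1 (A) and node 3 (B) by series/parallel combination:
  Rp1 = R1 ‖ R2 (parallel, both between nodes 0 and 1) = 1/(1/47 + 1/1.8) = 1.734 Ω
  Rp2 = R3 ‖ R4 (parallel, both between nodes 0 and 3) = 1/(1/27000 + 1/22) = 21.98 Ω
  Rs1 = Rp1 + Rp2 (series, joined only at node 0) = 1.734 + 21.98 = 23.72 Ω
  Rp3 = R5 ‖ Rs1 (parallel, both between nodes 1 and 3) = 1/(1/1.1 + 1/23.72) = 1.051 Ω
R_th = 1.051 Ω
I_n = V_th/R_th = 0.01919/1.051 = 0.01825 A, and R_n = R_th = 1.051 Ω

Final answer: I_n = 0.01825 A, R_n = 1.051 Ω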